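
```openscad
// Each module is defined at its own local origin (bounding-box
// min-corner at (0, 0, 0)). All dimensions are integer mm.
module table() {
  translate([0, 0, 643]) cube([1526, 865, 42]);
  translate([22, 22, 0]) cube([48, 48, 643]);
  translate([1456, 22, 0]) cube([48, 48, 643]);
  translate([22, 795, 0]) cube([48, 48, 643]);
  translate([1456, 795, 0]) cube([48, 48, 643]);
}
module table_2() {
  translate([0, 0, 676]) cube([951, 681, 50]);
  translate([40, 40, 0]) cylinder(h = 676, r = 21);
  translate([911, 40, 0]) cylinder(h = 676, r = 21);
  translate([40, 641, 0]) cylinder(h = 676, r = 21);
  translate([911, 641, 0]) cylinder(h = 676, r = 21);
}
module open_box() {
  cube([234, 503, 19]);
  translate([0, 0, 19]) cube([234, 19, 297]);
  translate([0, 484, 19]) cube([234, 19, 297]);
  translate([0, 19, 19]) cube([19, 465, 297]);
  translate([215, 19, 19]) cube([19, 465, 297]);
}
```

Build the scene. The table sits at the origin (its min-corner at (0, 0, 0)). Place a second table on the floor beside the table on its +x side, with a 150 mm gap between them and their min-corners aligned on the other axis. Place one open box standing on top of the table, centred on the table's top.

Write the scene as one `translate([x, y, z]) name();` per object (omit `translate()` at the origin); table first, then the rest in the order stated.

table();
translate([1676, 0, 0]) table_2();
translate([646, 181, 685]) open_box();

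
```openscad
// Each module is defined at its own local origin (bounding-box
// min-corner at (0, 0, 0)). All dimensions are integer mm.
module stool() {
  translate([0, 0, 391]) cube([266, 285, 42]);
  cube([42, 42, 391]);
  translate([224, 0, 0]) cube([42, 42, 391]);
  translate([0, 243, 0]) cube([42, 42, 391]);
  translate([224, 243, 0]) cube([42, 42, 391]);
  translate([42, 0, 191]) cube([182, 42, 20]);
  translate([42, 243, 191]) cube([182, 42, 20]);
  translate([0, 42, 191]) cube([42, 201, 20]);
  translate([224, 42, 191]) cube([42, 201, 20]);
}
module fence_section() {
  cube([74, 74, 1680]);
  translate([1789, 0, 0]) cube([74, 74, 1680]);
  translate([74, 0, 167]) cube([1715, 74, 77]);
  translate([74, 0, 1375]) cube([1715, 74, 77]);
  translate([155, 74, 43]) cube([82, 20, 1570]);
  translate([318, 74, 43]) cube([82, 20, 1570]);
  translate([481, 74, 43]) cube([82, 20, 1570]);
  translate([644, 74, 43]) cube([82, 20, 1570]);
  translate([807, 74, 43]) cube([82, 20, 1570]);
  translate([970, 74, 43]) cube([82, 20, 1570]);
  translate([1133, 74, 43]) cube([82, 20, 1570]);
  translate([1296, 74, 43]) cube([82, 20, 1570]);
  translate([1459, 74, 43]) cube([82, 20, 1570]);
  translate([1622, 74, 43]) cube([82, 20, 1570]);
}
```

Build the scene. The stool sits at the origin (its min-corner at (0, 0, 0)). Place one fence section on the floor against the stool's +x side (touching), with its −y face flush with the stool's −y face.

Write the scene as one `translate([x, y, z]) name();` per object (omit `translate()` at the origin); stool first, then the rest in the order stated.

stool();
translate([266, 0, 0]) fence_section();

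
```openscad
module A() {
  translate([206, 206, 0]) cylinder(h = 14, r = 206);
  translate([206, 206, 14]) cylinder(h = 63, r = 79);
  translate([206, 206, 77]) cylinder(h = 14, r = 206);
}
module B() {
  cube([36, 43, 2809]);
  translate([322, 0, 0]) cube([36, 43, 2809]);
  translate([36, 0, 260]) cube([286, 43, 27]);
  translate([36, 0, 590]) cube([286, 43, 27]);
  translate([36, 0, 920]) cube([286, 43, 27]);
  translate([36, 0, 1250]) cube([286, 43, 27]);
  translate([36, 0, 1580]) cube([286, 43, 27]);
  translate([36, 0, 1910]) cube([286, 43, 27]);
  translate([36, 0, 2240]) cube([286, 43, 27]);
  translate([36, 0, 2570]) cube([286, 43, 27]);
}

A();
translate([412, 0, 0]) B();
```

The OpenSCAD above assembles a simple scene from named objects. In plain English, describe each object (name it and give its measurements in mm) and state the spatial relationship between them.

A is a spool: two coaxial disc flanges of radius 206 mm and thickness 14 mm, joined by a core cylinder of radius 79 mm and height 63 mm. The lower flange rests on z = 0 and the three cylinders share a vertical axis.

B is a straight ladder. Two 36×43 mm vertical rails, 2809 mm tall, stand 358 mm apart (outside-to-outside) with their front faces coplanar on the −y side. 8 rungs, each 43 mm deep and 27 mm tall, span between the inner faces of the rails, front faces flush with the rails. The lowest rung's underside is at z = 260 mm and rungs are spaced 330 mm apart (underside to underside).

The ladder is against the spool's +x side, with their −y faces flush.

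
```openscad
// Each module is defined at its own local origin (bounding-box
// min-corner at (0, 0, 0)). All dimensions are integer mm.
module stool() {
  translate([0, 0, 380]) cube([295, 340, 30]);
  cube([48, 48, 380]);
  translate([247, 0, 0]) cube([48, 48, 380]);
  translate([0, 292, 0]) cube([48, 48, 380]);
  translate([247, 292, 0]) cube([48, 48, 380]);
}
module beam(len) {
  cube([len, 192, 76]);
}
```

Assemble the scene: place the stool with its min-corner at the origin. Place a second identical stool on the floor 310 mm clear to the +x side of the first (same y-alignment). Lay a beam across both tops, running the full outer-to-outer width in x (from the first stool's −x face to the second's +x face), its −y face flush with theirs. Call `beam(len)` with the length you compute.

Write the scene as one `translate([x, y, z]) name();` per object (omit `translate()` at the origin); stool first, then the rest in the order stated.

stool();
translate([605, 0, 0]) stool();
translate([0, 0, 410]) beam(900);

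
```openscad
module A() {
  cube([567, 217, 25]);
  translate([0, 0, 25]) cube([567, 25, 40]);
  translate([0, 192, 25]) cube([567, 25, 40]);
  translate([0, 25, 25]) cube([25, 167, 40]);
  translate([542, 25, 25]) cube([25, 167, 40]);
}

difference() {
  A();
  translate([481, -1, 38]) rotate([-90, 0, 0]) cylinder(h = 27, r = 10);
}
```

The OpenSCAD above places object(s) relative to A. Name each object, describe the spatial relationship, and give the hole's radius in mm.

A is an open box. The open box has a circular hole through its front wall. The hole's radius is 10 mm.

The subtracted cylinder has r = 10 mm.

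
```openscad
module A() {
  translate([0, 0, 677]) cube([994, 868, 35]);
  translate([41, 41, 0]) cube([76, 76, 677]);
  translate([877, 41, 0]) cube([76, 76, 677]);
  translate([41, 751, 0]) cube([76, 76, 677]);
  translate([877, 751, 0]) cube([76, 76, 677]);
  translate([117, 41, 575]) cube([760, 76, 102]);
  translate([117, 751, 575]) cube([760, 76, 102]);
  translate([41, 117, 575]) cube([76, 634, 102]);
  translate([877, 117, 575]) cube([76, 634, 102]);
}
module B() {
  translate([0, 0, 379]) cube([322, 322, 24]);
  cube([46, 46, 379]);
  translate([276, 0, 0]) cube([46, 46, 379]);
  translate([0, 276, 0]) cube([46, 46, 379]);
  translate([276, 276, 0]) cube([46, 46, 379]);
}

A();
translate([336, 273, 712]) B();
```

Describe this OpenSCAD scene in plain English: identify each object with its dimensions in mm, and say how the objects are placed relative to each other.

A is a table: top 994 mm (x) × 868 mm (y), 35 mm thick, upper face at z = 712 mm, on four 76×76 mm square legs, each inset 41 mm from the nearest pair of top edges, running from z = 0 to the bottom of the top. Four apron rails, 76 mm thick and 102 mm tall, run between adjacent legs with their top edges flush with the underside of the top and their outer faces flush with the legs' outer faces.

B is a simple wooden stool: a rectangular seat 322 mm (x) by 322 mm (y), 24 mm thick, top face at z = 403 mm, on four square legs, each 46×46 mm in cross-section. The legs rest on z = 0, each flush with a corner of the seat.

The stool is on top of the table, centred.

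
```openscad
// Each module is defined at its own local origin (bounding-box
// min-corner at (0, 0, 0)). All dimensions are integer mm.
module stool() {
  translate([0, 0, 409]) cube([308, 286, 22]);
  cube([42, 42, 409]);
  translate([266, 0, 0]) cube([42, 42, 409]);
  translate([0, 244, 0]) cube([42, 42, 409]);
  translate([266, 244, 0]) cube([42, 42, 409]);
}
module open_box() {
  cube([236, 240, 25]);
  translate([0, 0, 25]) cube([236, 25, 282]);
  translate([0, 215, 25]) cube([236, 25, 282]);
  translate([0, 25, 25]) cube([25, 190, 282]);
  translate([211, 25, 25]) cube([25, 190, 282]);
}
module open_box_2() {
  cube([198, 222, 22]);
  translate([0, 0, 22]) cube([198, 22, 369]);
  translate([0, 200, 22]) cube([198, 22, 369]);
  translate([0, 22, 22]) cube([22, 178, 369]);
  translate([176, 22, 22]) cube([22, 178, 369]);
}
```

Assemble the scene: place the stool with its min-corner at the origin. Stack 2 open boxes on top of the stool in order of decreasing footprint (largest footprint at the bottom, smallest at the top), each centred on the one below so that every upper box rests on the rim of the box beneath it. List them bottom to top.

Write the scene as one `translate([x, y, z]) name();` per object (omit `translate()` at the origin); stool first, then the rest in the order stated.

stool();
translate([36, 23, 431]) open_box();
translate([55, 32, 738]) open_box_2();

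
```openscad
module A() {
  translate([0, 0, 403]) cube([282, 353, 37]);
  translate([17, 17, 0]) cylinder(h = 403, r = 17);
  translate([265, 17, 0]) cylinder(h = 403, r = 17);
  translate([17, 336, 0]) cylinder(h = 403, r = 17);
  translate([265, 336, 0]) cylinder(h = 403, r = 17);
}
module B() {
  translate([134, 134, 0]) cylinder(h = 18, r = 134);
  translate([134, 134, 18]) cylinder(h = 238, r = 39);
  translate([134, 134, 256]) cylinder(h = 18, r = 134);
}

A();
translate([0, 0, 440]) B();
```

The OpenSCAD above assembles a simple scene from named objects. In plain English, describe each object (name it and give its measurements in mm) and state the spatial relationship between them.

A is a four-legged stool. The seat is 282×353 mm, 37 mm thick, top at z = 440 mm. It stands on four round legs, each 34 mm in diameter, from z = 0 to the seat underside, each leg's axis is inset half a diameter from the nearest pair of seat edges (so the leg's bounding box is flush with the corner).

B is a spool: two coaxial disc flanges of radius 134 mm and thickness 18 mm, joined by a core cylinder of radius 39 mm and height 238 mm. The lower flange rests on z = 0 and the three cylinders share a vertical axis.

The spool is on top of the stool.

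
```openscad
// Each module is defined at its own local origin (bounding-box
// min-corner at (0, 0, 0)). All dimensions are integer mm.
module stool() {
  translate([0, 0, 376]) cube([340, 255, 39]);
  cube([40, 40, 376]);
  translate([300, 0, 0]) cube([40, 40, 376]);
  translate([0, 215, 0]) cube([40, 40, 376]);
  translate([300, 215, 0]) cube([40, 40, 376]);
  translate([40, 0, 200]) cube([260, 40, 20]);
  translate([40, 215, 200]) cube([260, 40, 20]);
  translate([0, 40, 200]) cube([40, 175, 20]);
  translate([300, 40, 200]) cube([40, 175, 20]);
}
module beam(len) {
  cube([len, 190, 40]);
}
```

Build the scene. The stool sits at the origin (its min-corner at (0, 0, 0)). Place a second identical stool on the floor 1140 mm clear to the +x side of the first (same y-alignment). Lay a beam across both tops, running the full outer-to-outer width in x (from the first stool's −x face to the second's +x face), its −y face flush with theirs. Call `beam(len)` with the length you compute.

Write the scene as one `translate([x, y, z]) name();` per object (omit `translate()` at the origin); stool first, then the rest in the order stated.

stool();
translate([1480, 0, 0]) stool();
translate([0, 0, 415]) beam(1820);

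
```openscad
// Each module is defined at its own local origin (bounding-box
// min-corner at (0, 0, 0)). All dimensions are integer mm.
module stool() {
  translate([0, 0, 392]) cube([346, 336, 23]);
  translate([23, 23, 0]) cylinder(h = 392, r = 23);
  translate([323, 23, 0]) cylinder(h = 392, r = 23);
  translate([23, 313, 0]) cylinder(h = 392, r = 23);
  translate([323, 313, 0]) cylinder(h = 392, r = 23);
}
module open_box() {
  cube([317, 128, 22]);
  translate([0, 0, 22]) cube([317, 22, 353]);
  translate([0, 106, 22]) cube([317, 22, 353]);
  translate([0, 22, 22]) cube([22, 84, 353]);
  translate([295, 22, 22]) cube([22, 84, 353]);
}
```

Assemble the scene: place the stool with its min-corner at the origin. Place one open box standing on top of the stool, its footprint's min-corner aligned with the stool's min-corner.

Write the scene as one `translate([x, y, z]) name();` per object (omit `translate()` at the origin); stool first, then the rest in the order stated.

stool();
translate([0, 0, 415]) open_box();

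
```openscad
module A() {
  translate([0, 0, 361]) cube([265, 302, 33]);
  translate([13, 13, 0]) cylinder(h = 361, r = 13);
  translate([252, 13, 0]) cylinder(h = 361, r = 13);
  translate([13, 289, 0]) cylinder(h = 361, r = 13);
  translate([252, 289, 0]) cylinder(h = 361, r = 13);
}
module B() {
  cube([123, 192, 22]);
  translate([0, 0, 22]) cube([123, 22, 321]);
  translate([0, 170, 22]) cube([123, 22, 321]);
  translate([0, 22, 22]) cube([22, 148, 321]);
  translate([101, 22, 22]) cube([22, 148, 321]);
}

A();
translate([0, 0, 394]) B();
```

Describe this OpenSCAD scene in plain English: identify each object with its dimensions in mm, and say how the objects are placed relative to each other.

A is a four-legged stool. The seat is 265×302 mm, 33 mm thick, top at z = 394 mm. It stands on four round legs, each 26 mm in diameter, from z = 0 to the seat underside, each leg's axis is inset half a diameter from the nearest pair of seat edges (so the leg's bounding box is flush with the corner).

B is an open-topped rectangular box: outside dimensions 123×192×343 mm, with a uniform wall and base thickness of 22 mm. The base is a full 123×192 slab on the floor; four walls sit on top of the base. The front and back walls (the −y and +y sides) span the full width; the two side walls fit between them.

The open box is on top of the stool.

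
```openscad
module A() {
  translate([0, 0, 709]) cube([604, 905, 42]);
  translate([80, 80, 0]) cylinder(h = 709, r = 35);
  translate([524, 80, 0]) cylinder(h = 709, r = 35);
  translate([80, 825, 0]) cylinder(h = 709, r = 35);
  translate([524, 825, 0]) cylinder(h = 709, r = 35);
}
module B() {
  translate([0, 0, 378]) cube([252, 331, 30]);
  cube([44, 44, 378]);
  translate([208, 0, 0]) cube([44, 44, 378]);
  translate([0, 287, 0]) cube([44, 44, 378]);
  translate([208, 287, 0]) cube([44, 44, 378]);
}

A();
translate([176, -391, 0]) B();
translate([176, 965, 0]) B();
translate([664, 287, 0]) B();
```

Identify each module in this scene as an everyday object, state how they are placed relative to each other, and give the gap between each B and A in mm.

Each stool's nearest face is 60 mm from the table's bounding box.

A is a table. B is a stool. Three stools sit around the table at the −y, +y, +x sides. The gap between each stool and the table is 60 mm.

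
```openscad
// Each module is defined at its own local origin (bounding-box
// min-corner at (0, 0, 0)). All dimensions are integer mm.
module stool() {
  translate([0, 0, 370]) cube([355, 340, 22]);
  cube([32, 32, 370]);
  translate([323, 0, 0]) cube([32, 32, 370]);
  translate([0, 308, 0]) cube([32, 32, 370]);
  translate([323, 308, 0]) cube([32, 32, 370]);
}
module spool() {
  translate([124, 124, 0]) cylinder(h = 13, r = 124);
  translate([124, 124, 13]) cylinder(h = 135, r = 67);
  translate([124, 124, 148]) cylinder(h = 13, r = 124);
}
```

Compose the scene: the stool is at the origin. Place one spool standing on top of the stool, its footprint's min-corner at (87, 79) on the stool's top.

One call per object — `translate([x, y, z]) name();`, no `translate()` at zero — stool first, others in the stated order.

stool();
translate([87, 79, 392]) spool();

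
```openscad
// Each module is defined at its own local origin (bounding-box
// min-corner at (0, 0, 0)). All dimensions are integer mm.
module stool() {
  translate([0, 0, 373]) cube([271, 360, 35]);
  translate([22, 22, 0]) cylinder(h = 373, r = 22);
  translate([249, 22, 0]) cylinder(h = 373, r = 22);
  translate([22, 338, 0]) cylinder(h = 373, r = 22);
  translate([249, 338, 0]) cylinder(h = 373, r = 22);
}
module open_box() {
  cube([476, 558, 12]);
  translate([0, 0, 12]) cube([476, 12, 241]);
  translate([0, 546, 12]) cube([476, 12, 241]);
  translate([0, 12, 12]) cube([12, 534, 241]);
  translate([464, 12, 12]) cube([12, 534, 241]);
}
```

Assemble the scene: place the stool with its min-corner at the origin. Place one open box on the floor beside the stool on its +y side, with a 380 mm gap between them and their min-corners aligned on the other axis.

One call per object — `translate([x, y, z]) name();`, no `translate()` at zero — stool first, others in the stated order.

stool();
translate([0, 740, 0]) open_box();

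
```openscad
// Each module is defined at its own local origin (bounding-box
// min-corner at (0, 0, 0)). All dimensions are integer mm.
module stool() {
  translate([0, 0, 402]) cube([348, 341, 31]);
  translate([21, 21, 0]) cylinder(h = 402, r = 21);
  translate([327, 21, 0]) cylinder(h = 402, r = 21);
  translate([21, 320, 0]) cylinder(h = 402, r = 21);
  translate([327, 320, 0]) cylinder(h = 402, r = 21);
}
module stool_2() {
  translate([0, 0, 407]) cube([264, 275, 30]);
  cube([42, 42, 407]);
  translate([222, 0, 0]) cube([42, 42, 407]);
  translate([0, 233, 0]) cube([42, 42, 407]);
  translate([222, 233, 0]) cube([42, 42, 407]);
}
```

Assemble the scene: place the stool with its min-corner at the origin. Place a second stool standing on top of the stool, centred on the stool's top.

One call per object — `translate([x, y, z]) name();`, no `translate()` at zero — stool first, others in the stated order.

stool();
translate([42, 33, 433]) stool_2();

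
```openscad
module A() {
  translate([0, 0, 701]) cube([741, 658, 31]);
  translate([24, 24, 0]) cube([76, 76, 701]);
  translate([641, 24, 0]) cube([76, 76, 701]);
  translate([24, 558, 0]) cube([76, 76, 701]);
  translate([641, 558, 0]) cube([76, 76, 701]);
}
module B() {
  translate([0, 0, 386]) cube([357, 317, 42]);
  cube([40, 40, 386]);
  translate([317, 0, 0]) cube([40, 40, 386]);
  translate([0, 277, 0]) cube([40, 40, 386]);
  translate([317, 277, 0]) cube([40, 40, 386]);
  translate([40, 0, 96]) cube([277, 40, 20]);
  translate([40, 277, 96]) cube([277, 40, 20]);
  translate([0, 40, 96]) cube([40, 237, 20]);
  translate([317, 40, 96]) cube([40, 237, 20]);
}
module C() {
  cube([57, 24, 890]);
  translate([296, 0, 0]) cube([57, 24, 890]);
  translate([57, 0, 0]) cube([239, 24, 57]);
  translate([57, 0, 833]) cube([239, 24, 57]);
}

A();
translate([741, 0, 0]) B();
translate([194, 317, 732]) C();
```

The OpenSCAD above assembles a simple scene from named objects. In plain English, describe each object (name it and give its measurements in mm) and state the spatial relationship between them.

A is a rectangular dining table. The top is 741×658×31 mm with its upper surface at z = 732 mm. It stands on four 76×76 mm square legs, each inset 24 mm from the nearest pair of top edges, running from the floor to the underside of the top.

B is a four-legged stool. The seat is a 357×317×42 mm slab whose top surface is at z = 428 mm; four square legs, each 40×40 mm in cross-section, run from the floor (z = 0) to the underside of the seat, each flush with a corner of the seat. Four stretchers, 40 mm wide and 20 mm tall, connect adjacent legs with their undersides at z = 96 mm, each running between the inner faces of the legs it joins and aligned with the legs' outer faces on the other axis.

C is a picture frame with a 239×776 mm rectangular opening (x by z) and a uniform 57 mm border on every side. Frame depth is 24 mm along y. It is built from two vertical stiles running the full outside height and two horizontal rails spanning the gap between the stiles.

The stool is against the table's +x side, with their −y faces flush. The picture frame is on top of the table, centred.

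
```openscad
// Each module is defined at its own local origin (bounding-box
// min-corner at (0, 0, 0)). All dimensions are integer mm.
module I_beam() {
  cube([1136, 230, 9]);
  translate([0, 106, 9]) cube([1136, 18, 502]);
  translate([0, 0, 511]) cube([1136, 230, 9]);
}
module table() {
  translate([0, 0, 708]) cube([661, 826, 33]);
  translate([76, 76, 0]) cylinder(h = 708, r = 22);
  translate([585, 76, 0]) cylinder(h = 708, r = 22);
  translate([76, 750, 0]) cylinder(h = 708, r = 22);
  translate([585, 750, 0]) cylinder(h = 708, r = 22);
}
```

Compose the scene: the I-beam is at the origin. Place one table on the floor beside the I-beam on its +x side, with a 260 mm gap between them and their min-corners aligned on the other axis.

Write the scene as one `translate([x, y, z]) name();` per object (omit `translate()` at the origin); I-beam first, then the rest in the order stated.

I_beam();
translate([1396, 0, 0]) table();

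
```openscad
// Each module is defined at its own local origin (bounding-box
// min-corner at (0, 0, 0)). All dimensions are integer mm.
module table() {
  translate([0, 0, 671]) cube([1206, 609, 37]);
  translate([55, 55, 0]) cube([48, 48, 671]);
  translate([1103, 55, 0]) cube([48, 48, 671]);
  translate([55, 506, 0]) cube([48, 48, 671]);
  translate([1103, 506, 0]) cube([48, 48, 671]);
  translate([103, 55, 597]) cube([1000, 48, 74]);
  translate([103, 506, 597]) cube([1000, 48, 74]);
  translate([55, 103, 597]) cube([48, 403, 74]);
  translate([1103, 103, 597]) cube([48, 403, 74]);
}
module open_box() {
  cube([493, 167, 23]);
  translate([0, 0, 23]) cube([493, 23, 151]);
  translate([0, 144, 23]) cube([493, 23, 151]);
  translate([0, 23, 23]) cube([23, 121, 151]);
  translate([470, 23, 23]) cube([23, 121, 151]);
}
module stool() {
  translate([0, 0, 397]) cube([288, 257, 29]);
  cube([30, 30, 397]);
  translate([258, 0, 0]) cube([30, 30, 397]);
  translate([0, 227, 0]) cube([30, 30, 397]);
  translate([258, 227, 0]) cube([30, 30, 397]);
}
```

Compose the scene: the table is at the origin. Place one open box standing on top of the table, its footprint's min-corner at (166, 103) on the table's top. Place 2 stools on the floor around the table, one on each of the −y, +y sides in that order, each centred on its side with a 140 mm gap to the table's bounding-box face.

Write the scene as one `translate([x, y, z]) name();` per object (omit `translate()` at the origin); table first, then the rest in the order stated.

table();
translate([166, 103, 708]) open_box();
translate([459, -397, 0]) stool();
translate([459, 749, 0]) stool();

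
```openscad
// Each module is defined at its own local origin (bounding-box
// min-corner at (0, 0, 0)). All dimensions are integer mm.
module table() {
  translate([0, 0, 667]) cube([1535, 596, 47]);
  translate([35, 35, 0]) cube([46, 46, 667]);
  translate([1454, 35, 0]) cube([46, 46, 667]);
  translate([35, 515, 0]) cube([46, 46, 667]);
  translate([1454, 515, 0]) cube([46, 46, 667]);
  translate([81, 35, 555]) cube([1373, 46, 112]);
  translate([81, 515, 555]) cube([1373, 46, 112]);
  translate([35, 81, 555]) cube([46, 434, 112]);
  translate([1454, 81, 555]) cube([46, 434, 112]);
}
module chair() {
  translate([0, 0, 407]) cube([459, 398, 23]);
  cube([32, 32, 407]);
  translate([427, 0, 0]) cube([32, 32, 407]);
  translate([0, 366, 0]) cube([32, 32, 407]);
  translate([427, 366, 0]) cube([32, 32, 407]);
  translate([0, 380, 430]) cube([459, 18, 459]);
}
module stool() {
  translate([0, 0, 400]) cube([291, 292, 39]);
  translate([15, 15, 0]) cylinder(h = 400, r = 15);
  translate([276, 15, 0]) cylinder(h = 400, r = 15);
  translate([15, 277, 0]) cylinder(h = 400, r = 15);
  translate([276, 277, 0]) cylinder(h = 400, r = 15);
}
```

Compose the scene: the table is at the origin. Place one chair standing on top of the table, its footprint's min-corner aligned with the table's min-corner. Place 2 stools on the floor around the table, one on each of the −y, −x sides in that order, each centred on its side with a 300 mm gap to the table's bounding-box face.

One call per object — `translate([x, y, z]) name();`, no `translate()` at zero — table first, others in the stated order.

table();
translate([0, 0, 714]) chair();
translate([622, -592, 0]) stool();
translate([-591, 152, 0]) stool();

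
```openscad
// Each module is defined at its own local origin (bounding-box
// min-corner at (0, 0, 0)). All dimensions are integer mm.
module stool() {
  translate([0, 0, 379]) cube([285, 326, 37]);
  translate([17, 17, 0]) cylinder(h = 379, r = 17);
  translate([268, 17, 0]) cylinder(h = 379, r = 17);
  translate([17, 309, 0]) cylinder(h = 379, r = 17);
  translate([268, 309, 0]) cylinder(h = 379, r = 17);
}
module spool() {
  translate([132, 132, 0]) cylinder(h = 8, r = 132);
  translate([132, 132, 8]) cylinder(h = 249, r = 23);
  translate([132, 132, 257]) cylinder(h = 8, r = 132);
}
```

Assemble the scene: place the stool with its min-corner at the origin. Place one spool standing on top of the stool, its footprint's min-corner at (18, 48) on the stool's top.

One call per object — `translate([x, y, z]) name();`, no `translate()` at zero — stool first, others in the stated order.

stool();
translate([18, 48, 416]) spool();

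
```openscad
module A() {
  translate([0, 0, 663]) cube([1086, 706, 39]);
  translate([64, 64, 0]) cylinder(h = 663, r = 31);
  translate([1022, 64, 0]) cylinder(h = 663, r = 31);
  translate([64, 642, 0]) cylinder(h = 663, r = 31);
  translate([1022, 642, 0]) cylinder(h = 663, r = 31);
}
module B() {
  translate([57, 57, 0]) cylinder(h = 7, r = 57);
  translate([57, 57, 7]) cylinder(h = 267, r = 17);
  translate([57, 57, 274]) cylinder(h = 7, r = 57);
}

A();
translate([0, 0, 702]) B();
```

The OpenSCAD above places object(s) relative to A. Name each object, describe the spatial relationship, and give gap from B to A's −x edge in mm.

A is a table. B is a spool. The spool is on top of the table. The gap from the spool to the table's −x edge is 0 mm.

The spool's min-x is at 0; the table's min-x is 0; gap = 0 mm.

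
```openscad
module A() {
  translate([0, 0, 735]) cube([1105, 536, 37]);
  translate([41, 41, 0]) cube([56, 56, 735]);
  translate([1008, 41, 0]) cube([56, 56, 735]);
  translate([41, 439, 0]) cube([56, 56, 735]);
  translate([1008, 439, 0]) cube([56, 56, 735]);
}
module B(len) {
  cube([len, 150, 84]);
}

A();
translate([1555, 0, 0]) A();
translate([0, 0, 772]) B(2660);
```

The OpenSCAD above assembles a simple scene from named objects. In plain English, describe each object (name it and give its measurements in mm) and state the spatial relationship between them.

A is a rectangular dining table. The top is 1105×536×37 mm with its upper surface at z = 772 mm. It stands on four 56×56 mm square legs, each inset 41 mm from the nearest pair of top edges, running from the floor to the underside of the top.

B is a rectangular beam 2660 mm long (x), 150 mm deep (y), 84 mm thick (z).

The beam spans the tops of two tables placed 450 mm apart, resting at z = 772 mm.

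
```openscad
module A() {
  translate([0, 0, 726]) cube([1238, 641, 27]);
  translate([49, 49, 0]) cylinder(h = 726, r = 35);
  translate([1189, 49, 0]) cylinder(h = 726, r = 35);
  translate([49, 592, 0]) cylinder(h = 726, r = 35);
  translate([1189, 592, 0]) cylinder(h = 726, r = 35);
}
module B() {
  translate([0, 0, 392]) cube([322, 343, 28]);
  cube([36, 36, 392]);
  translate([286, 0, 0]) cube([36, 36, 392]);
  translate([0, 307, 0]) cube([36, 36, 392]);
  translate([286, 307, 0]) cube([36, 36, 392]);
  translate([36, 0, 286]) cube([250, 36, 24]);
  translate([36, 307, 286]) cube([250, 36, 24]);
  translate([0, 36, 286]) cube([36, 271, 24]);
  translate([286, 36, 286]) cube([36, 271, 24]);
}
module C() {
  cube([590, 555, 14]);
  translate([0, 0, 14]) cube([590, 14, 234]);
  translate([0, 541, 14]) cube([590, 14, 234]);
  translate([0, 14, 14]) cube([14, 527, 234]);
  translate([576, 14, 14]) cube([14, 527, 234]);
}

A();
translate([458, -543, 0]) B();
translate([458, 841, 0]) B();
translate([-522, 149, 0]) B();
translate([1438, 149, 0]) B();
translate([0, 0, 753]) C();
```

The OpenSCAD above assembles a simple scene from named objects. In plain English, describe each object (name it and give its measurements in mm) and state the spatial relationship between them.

A is a table: top 1238 mm (x) × 641 mm (y), 27 mm thick, upper face at z = 753 mm, on four round legs of 70 mm diameter, each leg's bounding box inset 14 mm from the nearest pair of top edges, running from z = 0 to the bottom of the top.

B is a four-legged stool. The seat is a 322×343×28 mm slab whose top surface is at z = 420 mm; four square legs, each 36×36 mm in cross-section, run from the floor (z = 0) to the underside of the seat, each flush with a corner of the seat. Four stretchers, 36 mm wide and 24 mm tall, connect adjacent legs with their undersides at z = 286 mm, each running between the inner faces of the legs it joins and aligned with the legs' outer faces on the other axis.

C is an open storage box with external size 590×555×248 mm and wall thickness 14 mm (the base is also 14 mm thick). The base covers the whole footprint; the four walls stand on the base, with the y-facing walls full-width and the x-facing walls fitting between their inner faces.

Four stools sit around the table at the −y, +y, −x, +x sides. The open box is on top of the table.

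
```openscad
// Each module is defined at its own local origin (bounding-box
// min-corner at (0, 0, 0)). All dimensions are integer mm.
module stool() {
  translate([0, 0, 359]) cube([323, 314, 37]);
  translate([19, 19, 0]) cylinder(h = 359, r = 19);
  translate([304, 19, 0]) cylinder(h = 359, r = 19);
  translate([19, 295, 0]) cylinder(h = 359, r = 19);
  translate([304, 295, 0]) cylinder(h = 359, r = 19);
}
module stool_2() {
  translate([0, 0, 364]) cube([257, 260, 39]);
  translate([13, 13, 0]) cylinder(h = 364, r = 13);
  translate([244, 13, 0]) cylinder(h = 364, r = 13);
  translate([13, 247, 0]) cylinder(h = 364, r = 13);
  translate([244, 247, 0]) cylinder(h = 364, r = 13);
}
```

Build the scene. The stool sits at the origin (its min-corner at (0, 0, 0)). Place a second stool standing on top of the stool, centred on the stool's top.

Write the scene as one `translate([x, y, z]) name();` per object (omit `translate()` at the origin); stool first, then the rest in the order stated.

stool();
translate([33, 27, 396]) stool_2();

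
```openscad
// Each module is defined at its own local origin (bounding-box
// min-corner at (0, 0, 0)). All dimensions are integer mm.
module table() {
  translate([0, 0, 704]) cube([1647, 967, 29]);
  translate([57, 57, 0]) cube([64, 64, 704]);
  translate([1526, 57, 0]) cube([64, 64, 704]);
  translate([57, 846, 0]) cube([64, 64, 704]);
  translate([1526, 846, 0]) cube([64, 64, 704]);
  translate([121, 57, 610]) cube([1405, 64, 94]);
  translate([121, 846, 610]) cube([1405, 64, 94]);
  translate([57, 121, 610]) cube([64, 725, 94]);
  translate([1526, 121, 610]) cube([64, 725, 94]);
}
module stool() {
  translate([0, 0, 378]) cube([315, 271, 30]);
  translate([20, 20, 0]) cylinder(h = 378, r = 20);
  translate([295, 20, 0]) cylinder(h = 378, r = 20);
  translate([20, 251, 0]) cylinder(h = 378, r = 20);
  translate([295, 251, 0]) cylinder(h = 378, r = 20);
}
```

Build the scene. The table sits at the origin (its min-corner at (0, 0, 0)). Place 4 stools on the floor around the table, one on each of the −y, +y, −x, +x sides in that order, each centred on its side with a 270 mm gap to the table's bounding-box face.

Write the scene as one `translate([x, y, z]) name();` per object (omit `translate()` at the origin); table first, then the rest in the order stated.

table();
translate([666, -541, 0]) stool();
translate([666, 1237, 0]) stool();
translate([-585, 348, 0]) stool();
translate([1917, 348, 0]) stool();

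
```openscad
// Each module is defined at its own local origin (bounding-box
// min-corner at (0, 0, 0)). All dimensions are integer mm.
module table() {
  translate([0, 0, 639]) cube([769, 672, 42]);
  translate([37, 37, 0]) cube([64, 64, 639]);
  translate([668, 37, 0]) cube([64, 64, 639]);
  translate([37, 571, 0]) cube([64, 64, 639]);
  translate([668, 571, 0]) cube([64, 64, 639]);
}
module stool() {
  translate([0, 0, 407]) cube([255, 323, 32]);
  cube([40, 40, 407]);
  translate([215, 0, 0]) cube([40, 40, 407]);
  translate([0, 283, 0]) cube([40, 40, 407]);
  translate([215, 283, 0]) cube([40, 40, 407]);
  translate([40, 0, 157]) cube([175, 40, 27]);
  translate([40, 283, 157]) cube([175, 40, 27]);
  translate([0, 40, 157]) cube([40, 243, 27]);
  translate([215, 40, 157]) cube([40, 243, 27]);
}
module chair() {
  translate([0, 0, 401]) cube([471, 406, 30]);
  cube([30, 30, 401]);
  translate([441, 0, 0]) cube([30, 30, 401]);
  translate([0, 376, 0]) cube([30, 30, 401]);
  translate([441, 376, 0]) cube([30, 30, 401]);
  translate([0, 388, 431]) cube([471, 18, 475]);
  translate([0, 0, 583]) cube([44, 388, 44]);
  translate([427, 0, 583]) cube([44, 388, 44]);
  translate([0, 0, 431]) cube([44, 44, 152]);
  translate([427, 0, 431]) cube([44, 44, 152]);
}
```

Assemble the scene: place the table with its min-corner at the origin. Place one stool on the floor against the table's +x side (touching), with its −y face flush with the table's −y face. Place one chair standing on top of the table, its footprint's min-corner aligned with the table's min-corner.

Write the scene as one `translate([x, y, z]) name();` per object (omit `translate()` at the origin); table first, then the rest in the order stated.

table();
translate([769, 0, 0]) stool();
translate([0, 0, 681]) chair();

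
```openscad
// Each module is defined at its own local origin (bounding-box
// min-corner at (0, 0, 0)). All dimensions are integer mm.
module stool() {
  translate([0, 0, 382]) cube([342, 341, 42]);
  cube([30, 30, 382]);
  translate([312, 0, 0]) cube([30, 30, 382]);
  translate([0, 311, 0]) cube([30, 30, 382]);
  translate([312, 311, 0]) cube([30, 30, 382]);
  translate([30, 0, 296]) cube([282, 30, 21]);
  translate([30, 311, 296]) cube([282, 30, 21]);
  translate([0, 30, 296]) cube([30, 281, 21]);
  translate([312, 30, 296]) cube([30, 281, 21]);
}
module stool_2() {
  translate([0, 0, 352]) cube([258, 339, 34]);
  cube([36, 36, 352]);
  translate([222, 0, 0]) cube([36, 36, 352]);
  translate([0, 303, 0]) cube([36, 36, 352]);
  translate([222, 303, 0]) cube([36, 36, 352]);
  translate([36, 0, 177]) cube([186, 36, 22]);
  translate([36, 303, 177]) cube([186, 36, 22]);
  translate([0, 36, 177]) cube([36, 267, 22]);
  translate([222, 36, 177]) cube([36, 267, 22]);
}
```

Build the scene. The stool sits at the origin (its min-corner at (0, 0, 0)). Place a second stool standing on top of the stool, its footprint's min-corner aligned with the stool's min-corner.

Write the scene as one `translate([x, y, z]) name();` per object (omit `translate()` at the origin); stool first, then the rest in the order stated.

stool();
translate([0, 0, 424]) stool_2();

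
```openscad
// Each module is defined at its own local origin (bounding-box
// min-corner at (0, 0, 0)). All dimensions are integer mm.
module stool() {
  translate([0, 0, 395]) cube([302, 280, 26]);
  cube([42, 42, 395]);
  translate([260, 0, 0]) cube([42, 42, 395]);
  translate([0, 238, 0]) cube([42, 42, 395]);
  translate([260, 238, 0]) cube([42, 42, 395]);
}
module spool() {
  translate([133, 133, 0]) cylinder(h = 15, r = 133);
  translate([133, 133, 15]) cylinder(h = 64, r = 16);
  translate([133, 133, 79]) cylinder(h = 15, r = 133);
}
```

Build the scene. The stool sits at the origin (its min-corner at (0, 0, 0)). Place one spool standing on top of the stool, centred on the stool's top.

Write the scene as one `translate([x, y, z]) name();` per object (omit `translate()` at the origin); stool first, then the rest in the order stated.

stool();
translate([18, 7, 421]) spool();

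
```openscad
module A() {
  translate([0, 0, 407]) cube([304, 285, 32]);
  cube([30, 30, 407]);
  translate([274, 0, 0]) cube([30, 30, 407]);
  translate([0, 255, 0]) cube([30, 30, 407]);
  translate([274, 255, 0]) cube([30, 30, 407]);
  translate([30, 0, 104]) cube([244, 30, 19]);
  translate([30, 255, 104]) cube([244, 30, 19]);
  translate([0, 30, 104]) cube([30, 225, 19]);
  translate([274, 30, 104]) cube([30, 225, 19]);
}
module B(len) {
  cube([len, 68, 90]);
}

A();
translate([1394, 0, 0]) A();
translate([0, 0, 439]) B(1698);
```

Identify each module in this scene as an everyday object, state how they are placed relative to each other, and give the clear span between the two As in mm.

A is a stool. B is a beam. A beam spans the tops of two stools. The clear span between the two stools is 1090 mm.

Second stool starts at x = 1394; first ends at x = 304; clear span = 1394 − 304 = 1090 mm.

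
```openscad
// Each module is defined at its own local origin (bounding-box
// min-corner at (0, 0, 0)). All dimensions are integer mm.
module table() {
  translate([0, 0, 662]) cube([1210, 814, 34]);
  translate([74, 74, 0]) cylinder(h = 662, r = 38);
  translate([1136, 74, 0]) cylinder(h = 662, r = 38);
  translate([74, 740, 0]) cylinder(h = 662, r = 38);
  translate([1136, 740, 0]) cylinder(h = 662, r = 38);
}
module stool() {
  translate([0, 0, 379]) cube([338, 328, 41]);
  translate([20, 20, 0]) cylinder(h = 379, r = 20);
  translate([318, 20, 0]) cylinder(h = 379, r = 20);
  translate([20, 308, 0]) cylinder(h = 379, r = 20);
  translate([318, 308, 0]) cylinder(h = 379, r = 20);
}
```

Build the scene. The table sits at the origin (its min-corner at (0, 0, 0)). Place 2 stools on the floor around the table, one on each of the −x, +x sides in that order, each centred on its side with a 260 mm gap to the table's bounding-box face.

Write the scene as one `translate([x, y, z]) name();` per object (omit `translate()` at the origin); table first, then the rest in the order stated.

table();
translate([-598, 243, 0]) stool();
translate([1470, 243, 0]) stool();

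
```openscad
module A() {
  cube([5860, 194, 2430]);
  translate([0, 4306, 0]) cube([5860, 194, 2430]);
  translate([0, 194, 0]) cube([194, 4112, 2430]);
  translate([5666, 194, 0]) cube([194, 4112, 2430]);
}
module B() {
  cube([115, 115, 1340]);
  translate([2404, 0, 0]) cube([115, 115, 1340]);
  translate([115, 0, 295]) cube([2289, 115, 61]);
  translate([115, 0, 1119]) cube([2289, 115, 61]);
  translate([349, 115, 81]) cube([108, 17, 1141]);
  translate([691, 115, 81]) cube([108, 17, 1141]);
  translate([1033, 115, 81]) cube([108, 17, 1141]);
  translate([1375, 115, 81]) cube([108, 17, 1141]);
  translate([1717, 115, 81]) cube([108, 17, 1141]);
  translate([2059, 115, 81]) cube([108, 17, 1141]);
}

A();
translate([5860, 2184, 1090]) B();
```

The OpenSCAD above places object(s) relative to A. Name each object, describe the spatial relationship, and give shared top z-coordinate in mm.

A is a house frame. B is a fence section. The fence section is beside the house frame with their tops flush at z = 2430. The shared top z-coordinate is 2430 mm.

Both tops at z = 2430 mm.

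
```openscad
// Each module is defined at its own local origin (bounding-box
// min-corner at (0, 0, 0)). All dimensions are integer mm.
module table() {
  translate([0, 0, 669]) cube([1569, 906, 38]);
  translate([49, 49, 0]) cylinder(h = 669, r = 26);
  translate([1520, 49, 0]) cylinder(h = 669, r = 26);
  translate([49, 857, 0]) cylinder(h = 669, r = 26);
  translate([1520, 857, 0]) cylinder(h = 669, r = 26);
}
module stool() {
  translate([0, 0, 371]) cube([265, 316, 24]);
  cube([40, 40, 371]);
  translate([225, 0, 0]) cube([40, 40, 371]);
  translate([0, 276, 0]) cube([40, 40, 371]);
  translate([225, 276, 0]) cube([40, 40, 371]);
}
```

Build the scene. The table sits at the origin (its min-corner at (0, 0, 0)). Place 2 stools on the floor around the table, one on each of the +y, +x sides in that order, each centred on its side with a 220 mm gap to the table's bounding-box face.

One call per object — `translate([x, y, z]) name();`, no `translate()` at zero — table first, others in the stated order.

table();
translate([652, 1126, 0]) stool();
translate([1789, 295, 0]) stool();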